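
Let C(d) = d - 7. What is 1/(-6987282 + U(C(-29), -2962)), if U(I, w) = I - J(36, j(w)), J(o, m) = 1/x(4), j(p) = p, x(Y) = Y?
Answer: -4/27949273 ≈ -1.4312e-7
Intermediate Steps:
C(d) = -7 + d
J(o, m) = 1/4
U(I, w) = -1/4 + I (U(I, w) = I - 1*1/4 = I - 1/4 = -1/4 + I)
1/(-6987282 + U(C(-29), -2962)) = 1/(-6987282 + (-1/4 + (-7 - 29))) = 1/(-6987282 + (-1/4 - 36)) = 1/(-6987282 - 145/4) = 1/(-27949273/4) = -4/27949273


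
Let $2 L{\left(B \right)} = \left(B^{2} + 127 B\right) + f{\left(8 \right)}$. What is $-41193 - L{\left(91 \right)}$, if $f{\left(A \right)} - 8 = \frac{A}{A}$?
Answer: $- \frac{102233}{2} \approx -51117.0$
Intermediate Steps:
$f{\left(A \right)} = 9$ ($f{\left(A \right)} = 8 + \frac{A}{A} = 8 + 1 = 9$)
$L{\left(B \right)} = \frac{9}{2} + \frac{B^{2}}{2} + \frac{127 B}{2}$ ($L{\left(B \right)} = \frac{\left(B^{2} + 127 B\right) + 9}{2} = \frac{9 + B^{2} + 127 B}{2} = \frac{9}{2} + \frac{B^{2}}{2} + \frac{127 B}{2}$)
$-41193 - L{\left(91 \right)} = -41193 - \left(\frac{9}{2} + \frac{91^{2}}{2} + \frac{127}{2} \cdot 91\right) = -41193 - \left(\frac{9}{2} + \frac{1}{2} \cdot 8281 + \frac{11557}{2}\right) = -41193 - \left(\frac{9}{2} + \frac{8281}{2} + \frac{11557}{2}\right) = -41193 - \frac{19847}{2} = - \frac{102233}{2}$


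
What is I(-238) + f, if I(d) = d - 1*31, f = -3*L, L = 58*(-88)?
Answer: 15043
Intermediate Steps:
L = -5104
f = 15312 (f = -3*(-5104) = 15312)
I(d) = -31 + d (I(d) = d - 31 = -31 + d)
I(-238) + f = (-31 - 238) + 15312 = -269 + 15312 = 15043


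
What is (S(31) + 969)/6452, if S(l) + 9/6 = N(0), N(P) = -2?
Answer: 1931/12904 ≈ 0.14964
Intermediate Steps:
S(l) = -7/2 (S(l) = -3/2 - 2 = -7/2)
(S(31) + 969)/6452 = (-7/2 + 969)/6452 = (1931/2)*(1/6452) = 1931/12904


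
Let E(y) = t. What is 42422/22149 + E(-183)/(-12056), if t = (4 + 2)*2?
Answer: 127793461/66757086 ≈ 1.9143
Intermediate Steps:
t = 12 (t = 6*2 = 12)
E(y) = 12
42422/22149 + E(-183)/(-12056) = 42422/22149 + 12/(-12056) = 42422*(1/22149) + 12*(-1/12056) = 42422/22149 - 3/3014 = 127793461/66757086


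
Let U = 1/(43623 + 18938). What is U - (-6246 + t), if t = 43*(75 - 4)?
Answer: 199757274/62561 ≈ 3193.0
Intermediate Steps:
t = 3053 (t = 43*71 = 3053)
U = 1/62561 ≈ 1.5984e-5
U - (-6246 + t) = 1/62561 - (-6246 + 3053) = 1/62561 - 1*(-3193) = 1/62561 + 3193 = 199757274/62561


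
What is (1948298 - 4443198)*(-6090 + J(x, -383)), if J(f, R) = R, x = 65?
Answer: 16149487700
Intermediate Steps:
(1948298 - 4443198)*(-6090 + J(x, -383)) = (1948298 - 4443198)*(-6090 - 383) = -2494900*(-6473) = 16149487700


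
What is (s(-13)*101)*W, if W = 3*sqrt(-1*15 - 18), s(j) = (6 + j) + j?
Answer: -6060*I*sqrt(33) ≈ -34812.0*I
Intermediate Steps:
s(j) = 6 + 2*j
W = 3*I*sqrt(33) (W = 3*sqrt(-15 - 18) = 3*sqrt(-33) = 3*(I*sqrt(33)) = 3*I*sqrt(33) ≈ 17.234*I)
(s(-13)*101)*W = ((6 + 2*(-13))*101)*(3*I*sqrt(33)) = ((6 - 26)*101)*(3*I*sqrt(33)) = (-20*101)*(3*I*sqrt(33)) = -6060*I*sqrt(33)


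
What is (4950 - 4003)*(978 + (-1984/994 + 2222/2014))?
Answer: 463103535695/500479 ≈ 9.2532e+5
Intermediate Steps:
(4950 - 4003)*(978 + (-1984/994 + 2222/2014)) = 947*(978 + (-1984*1/994 + 2222*(1/2014))) = 947*(978 + (-992/497 + 1111/1007)) = 947*(978 - 446777/500479) = 947*(489021685/500479) = 463103535695/500479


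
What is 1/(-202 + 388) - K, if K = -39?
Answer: 7255/186 ≈ 39.005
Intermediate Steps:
1/(-202 + 388) - K = 1/(-202 + 388) - 1*(-39) = 1/186 + 39 = 7255/186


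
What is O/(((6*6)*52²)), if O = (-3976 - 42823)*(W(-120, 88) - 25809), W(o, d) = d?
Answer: 1203717079/97344 ≈ 12366.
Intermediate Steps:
O = 1203717079 (O = (-3976 - 42823)*(88 - 25809) = -46799*(-25721) = 1203717079)
O/(((6*6)*52²)) = 1203717079/(((6*6)*52²)) = 1203717079/((36*2704)) = 1203717079/97344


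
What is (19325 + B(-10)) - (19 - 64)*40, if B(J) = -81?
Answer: 21044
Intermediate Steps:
(19325 + B(-10)) - (19 - 64)*40 = (19325 - 81) - (19 - 64)*40 = 19244 - (-45)*40 = 19244 - 1*(-1800) = 19244 + 1800 = 21044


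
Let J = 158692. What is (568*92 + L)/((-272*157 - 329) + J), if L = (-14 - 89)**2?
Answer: 6985/12851 ≈ 0.54354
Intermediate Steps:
L = 10609 (L = (-103)**2 = 10609)
(568*92 + L)/((-272*157 - 329) + J) = (568*92 + 10609)/((-272*157 - 329) + 158692) = (52256 + 10609)/((-42704 - 329) + 158692) = 62865/(-43033 + 158692) = 62865/115659 = 62865*(1/115659) = 6985/12851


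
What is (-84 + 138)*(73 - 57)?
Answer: 864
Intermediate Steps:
(-84 + 138)*(73 - 57) = 54*16 = 864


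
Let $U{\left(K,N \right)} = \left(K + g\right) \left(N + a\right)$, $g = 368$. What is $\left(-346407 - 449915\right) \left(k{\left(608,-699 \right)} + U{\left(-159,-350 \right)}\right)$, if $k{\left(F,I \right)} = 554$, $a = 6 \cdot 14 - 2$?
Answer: $44162425476$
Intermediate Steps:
$a = 82$ ($a = 84 - 2 = 82$)
$U{\left(K,N \right)} = \left(82 + N\right) \left(368 + K\right)$ ($U{\left(K,N \right)} = \left(K + 368\right) \left(N + 82\right) = \left(368 + K\right) \left(82 + N\right) = \left(82 + N\right) \left(368 + K\right)$)
$\left(-346407 - 449915\right) \left(k{\left(608,-699 \right)} + U{\left(-159,-350 \right)}\right) = \left(-346407 - 449915\right) \left(554 + \left(30176 + 82 \left(-159\right) + 368 \left(-350\right) - -55650\right)\right) = - 796322 \left(554 + \left(30176 - 13038 - 128800 + 55650\right)\right) = - 796322 \left(554 - 56012\right) = \left(-796322\right) \left(-55458\right) = 44162425476$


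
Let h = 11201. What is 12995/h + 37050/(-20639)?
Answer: -6382315/10051193 ≈ -0.63498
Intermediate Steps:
12995/h + 37050/(-20639) = 12995/11201 + 37050/(-20639) = 12995*(1/11201) + 37050*(-1/20639) = 565/487 - 37050/20639 = -6382315/10051193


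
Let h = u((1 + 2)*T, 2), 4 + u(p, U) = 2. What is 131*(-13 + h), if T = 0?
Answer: -1965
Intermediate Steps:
u(p, U) = -2 (u(p, U) = -4 + 2 = -2)
h = -2
131*(-13 + h) = 131*(-13 - 2) = 131*(-15) = -1965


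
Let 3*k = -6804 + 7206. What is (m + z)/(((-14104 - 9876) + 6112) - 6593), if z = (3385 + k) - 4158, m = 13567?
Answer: -12928/24461 ≈ -0.52851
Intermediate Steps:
k = 134 (k = (-6804 + 7206)/3 = (1/3)*402 = 134)
z = -639 (z = (3385 + 134) - 4158 = 3519 - 4158 = -639)
(m + z)/(((-14104 - 9876) + 6112) - 6593) = (13567 - 639)/(((-14104 - 9876) + 6112) - 6593) = 12928/((-23980 + 6112) - 6593) = 12928/(-17868 - 6593) = 12928/(-24461) = 12928*(-1/24461) = -12928/24461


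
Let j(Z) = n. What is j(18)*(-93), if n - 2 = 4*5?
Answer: -2046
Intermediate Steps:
n = 22 (n = 2 + 4*5 = 2 + 20 = 22)
j(Z) = 22
j(18)*(-93) = 22*(-93) = -2046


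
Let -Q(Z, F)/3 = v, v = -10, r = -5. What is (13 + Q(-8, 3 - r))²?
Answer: 1849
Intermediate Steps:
Q(Z, F) = 30 (Q(Z, F) = -3*(-10) = 30)
(13 + Q(-8, 3 - r))² = (13 + 30)² = 43² = 1849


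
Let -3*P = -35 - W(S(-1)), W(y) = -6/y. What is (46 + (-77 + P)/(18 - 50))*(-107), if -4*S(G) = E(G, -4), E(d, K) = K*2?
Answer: -493805/96 ≈ -5143.8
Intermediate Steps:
E(d, K) = 2*K
S(G) = 2 (S(G) = -(-4)/2 = -¼*(-8) = 2)
P = 32/3 (P = -(-35 - (-6)/2)/3 = -(-35 - 1*(-3))/3 = -(-35 + 3)/3 = -⅓*(-32) = 32/3 ≈ 10.667)
(46 + (-77 + P)/(18 - 50))*(-107) = (46 + (-77 + 32/3)/(18 - 50))*(-107) = (46 - 199/3/(-32))*(-107) = (46 - 199/3*(-1/32))*(-107) = (46 + 199/96)*(-107) = (4615/96)*(-107) = -493805/96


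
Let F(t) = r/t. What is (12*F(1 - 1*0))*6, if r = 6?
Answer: 432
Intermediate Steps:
F(t) = 6/t
(12*F(1 - 1*0))*6 = (12*(6/(1 - 1*0)))*6 = (12*(6/(1 + 0)))*6 = (12*(6/1))*6 = (12*(6*1))*6 = (12*6)*6 = 72*6 = 432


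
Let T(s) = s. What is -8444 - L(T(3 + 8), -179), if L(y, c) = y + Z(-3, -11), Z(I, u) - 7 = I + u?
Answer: -8448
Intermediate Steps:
Z(I, u) = 7 + I + u (Z(I, u) = 7 + (I + u) = 7 + I + u)
L(y, c) = -7 + y (L(y, c) = y + (7 - 3 - 11) = y - 7 = -7 + y)
-8444 - L(T(3 + 8), -179) = -8444 - (-7 + (3 + 8)) = -8444 - (-7 + 11) = -8444 - 1*4 = -8444 - 4 = -8448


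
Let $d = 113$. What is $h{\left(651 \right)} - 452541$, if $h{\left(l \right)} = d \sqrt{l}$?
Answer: $-452541 + 113 \sqrt{651} \approx -4.4966 \cdot 10^{5}$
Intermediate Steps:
$h{\left(l \right)} = 113 \sqrt{l}$
$h{\left(651 \right)} - 452541 = 113 \sqrt{651} - 452541 = -452541 + 113 \sqrt{651}$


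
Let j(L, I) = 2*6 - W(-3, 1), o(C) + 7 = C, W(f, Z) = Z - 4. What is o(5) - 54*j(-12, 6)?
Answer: -812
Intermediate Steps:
W(f, Z) = -4 + Z
o(C) = -7 + C
j(L, I) = 15 (j(L, I) = 2*6 - (-4 + 1) = 12 - 1*(-3) = 12 + 3 = 15)
o(5) - 54*j(-12, 6) = (-7 + 5) - 54*15 = -2 - 810 = -812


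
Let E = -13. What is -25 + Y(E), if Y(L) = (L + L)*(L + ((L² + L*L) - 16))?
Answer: -8059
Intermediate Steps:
Y(L) = 2*L*(-16 + L + 2*L²) (Y(L) = (2*L)*(L + ((L² + L²) - 16)) = (2*L)*(L + (2*L² - 16)) = (2*L)*(L + (-16 + 2*L²)) = (2*L)*(-16 + L + 2*L²) = 2*L*(-16 + L + 2*L²))
-25 + Y(E) = -25 + 2*(-13)*(-16 - 13 + 2*(-13)²) = -25 + 2*(-13)*(-16 - 13 + 2*169) = -25 + 2*(-13)*(-16 - 13 + 338) = -25 + 2*(-13)*309 = -25 - 8034 = -8059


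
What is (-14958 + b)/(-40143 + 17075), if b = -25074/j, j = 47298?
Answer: 117918093/181845044 ≈ 0.64845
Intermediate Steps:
b = -4179/7883 (b = -25074/47298 = -25074*1/47298 = -4179/7883 ≈ -0.53013)
(-14958 + b)/(-40143 + 17075) = (-14958 - 4179/7883)/(-40143 + 17075) = -117918093/7883/(-23068) = -117918093/7883*(-1/23068) = 117918093/181845044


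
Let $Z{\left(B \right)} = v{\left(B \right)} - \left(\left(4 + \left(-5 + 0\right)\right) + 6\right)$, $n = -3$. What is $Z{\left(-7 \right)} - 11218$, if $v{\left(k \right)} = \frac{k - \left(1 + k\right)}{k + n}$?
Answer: $- \frac{112229}{10} \approx -11223.0$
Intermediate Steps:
$v{\left(k \right)} = - \frac{1}{-3 + k}$ ($v{\left(k \right)} = \frac{k - \left(1 + k\right)}{k - 3} = \frac{k - \left(1 + k\right)}{-3 + k} = - \frac{1}{-3 + k}$)
$Z{\left(B \right)} = -5 - \frac{1}{-3 + B}$ ($Z{\left(B \right)} = - \frac{1}{-3 + B} - \left(\left(4 + \left(-5 + 0\right)\right) + 6\right) = - \frac{1}{-3 + B} - \left(\left(4 - 5\right) + 6\right) = - \frac{1}{-3 + B} - \left(-1 + 6\right) = - \frac{1}{-3 + B} - 5 = -5 - \frac{1}{-3 + B}$)
$Z{\left(-7 \right)} - 11218 = \frac{14 - -35}{-3 - 7} - 11218 = \frac{14 + 35}{-10} - 11218 = \left(- \frac{1}{10}\right) 49 - 11218 = - \frac{49}{10} - 11218 = - \frac{112229}{10}$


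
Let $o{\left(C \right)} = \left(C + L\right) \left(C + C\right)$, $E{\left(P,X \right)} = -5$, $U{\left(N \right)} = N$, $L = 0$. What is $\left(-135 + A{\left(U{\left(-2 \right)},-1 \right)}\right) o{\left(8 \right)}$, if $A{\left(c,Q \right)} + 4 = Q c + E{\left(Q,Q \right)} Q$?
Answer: $-16896$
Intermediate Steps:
$o{\left(C \right)} = 2 C^{2}$ ($o{\left(C \right)} = \left(C + 0\right) \left(C + C\right) = C 2 C = 2 C^{2}$)
$A{\left(c,Q \right)} = -4 - 5 Q + Q c$ ($A{\left(c,Q \right)} = -4 + \left(Q c - 5 Q\right) = -4 + \left(- 5 Q + Q c\right) = -4 - 5 Q + Q c$)
$\left(-135 + A{\left(U{\left(-2 \right)},-1 \right)}\right) o{\left(8 \right)} = \left(-135 - -3\right) 2 \cdot 8^{2} = \left(-135 + \left(-4 + 5 + 2\right)\right) 2 \cdot 64 = \left(-135 + 3\right) 128 = \left(-132\right) 128 = -16896$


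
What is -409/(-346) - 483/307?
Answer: -41555/106222 ≈ -0.39121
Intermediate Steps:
-409/(-346) - 483/307 = -409*(-1/346) - 483*1/307 = 409/346 - 483/307 = -41555/106222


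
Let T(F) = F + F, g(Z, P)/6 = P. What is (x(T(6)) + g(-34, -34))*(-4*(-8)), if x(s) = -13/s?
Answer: -19688/3 ≈ -6562.7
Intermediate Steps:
g(Z, P) = 6*P
T(F) = 2*F
(x(T(6)) + g(-34, -34))*(-4*(-8)) = (-13/(2*6) + 6*(-34))*(-4*(-8)) = (-13/12 - 204)*32 = -2461/12*32 = -19688/3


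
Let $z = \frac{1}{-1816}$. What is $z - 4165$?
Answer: $- \frac{7563641}{1816} \approx -4165.0$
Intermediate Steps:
$z = - \frac{1}{1816} \approx -0.00055066$
$z - 4165 = - \frac{1}{1816} - 4165 = - \frac{7563641}{1816}$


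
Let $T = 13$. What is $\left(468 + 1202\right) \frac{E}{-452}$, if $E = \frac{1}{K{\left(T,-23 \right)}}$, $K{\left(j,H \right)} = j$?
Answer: $- \frac{835}{2938} \approx -0.28421$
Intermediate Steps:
$E = \frac{1}{13} \approx 0.076923$
$\left(468 + 1202\right) \frac{E}{-452} = \left(468 + 1202\right) \frac{1}{13 \left(-452\right)} = 1670 \cdot \frac{1}{13} \left(- \frac{1}{452}\right) = 1670 \left(- \frac{1}{5876}\right) = - \frac{835}{2938}$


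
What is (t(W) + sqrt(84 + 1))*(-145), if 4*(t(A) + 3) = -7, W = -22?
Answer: 2755/4 - 145*sqrt(85) ≈ -648.08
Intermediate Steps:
t(A) = -19/4 (t(A) = -3 + (1/4)*(-7) = -3 - 7/4 = -19/4)
(t(W) + sqrt(84 + 1))*(-145) = (-19/4 + sqrt(84 + 1))*(-145) = (-19/4 + sqrt(85))*(-145) = 2755/4 - 145*sqrt(85)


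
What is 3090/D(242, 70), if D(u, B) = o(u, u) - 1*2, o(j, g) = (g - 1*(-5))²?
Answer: 3090/61007 ≈ 0.050650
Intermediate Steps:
o(j, g) = (5 + g)² (o(j, g) = (g + 5)² = (5 + g)²)
D(u, B) = -2 + (5 + u)² (D(u, B) = (5 + u)² - 1*2 = (5 + u)² - 2 = -2 + (5 + u)²)
3090/D(242, 70) = 3090/(-2 + (5 + 242)²) = 3090/(-2 + 247²) = 3090/(-2 + 61009) = 3090/61007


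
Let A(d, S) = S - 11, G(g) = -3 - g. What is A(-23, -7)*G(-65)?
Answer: -1116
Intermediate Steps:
A(d, S) = -11 + S
A(-23, -7)*G(-65) = (-11 - 7)*(-3 - 1*(-65)) = -18*(-3 + 65) = -18*62 = -1116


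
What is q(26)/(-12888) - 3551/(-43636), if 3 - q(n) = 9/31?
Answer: 58960771/726408492 ≈ 0.081167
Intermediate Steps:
q(n) = 84/31 (q(n) = 3 - 9/31 = 84/31)
q(26)/(-12888) - 3551/(-43636) = (84/31)/(-12888) - 3551/(-43636) = (84/31)*(-1/12888) - 3551*(-1/43636) = -7/33294 + 3551/43636 = 58960771/726408492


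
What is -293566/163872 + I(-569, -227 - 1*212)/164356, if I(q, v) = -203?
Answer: -6035324939/3366668304 ≈ -1.7927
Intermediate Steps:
-293566/163872 + I(-569, -227 - 1*212)/164356 = -293566/163872 - 203/164356 = -293566*1/163872 - 203*1/164356 = -146783/81936 - 203/164356 = -6035324939/3366668304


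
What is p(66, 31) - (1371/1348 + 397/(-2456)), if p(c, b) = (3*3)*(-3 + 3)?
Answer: -708005/827672 ≈ -0.85542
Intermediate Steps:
p(c, b) = 0 (p(c, b) = 9*0 = 0)
p(66, 31) - (1371/1348 + 397/(-2456)) = 0 - (1371/1348 + 397/(-2456)) = 0 - (1371*(1/1348) + 397*(-1/2456)) = 0 - (1371/1348 - 397/2456) = 0 - 1*708005/827672 = 0 - 708005/827672 = -708005/827672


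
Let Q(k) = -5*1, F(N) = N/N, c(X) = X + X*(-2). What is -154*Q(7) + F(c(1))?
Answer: 771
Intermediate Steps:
c(X) = -X (c(X) = X - 2*X = -X)
F(N) = 1
Q(k) = -5
-154*Q(7) + F(c(1)) = -154*(-5) + 1 = 770 + 1 = 771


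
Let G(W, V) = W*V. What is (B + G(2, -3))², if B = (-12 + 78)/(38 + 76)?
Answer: 10609/361 ≈ 29.388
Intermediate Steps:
B = 11/19 (B = 66/114 = 66*(1/114) = 11/19 ≈ 0.57895)
G(W, V) = V*W
(B + G(2, -3))² = (11/19 - 3*2)² = (11/19 - 6)² = (-103/19)² = 10609/361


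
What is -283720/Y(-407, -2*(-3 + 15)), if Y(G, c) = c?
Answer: 35465/3 ≈ 11822.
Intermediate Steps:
-283720/Y(-407, -2*(-3 + 15)) = -283720*(-1/(2*(-3 + 15))) = -283720/((-2*12)) = -283720/(-24) = -283720*(-1/24) = 35465/3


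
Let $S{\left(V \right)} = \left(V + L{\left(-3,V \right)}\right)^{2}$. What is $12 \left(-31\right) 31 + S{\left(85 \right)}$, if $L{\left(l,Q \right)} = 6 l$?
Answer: $-7043$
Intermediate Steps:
$S{\left(V \right)} = \left(-18 + V\right)^{2}$ ($S{\left(V \right)} = \left(V + 6 \left(-3\right)\right)^{2} = \left(V - 18\right)^{2} = \left(-18 + V\right)^{2}$)
$12 \left(-31\right) 31 + S{\left(85 \right)} = 12 \left(-31\right) 31 + \left(-18 + 85\right)^{2} = \left(-372\right) 31 + 67^{2} = -11532 + 4489 = -7043$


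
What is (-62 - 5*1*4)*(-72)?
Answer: 5904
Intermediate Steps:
(-62 - 5*1*4)*(-72) = (-62 - 5*4)*(-72) = (-62 - 20)*(-72) = -82*(-72) = 5904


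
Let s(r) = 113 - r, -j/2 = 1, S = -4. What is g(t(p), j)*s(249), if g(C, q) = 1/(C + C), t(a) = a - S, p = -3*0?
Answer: -17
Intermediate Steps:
j = -2 (j = -2*1 = -2)
p = 0
t(a) = 4 + a (t(a) = a - 1*(-4) = a + 4 = 4 + a)
g(C, q) = 1/(2*C)
g(t(p), j)*s(249) = (1/(2*(4 + 0)))*(113 - 1*249) = ((½)/4)*(113 - 249) = ((½)*(¼))*(-136) = (⅛)*(-136) = -17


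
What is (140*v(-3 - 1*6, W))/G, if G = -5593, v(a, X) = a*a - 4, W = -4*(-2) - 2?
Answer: -1540/799 ≈ -1.9274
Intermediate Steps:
W = 6 (W = 8 - 2 = 6)
v(a, X) = -4 + a² (v(a, X) = a² - 4 = -4 + a²)
(140*v(-3 - 1*6, W))/G = (140*(-4 + (-3 - 1*6)²))/(-5593) = (140*(-4 + (-3 - 6)²))*(-1/5593) = (140*(-4 + (-9)²))*(-1/5593) = (140*(-4 + 81))*(-1/5593) = (140*77)*(-1/5593) = 10780*(-1/5593) = -1540/799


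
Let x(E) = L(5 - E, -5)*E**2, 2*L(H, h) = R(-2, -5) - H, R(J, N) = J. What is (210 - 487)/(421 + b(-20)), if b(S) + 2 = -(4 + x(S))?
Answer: -277/5815 ≈ -0.047635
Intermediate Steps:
L(H, h) = -1 - H/2 (L(H, h) = (-2 - H)/2 = -1 - H/2)
x(E) = E**2*(-7/2 + E/2) (x(E) = (-1 - (5 - E)/2)*E**2 = (-1 + (-5/2 + E/2))*E**2 = (-7/2 + E/2)*E**2 = E**2*(-7/2 + E/2))
b(S) = -6 - S**2*(-7 + S)/2 (b(S) = -2 - (4 + S**2*(-7 + S)/2) = -2 + (-4 - S**2*(-7 + S)/2) = -6 - S**2*(-7 + S)/2)
(210 - 487)/(421 + b(-20)) = (210 - 487)/(421 + (-6 + (1/2)*(-20)**2*(7 - 1*(-20)))) = -277/(421 + (-6 + (1/2)*400*(7 + 20))) = -277/(421 + (-6 + (1/2)*400*27)) = -277/(421 + (-6 + 5400)) = -277/(421 + 5394) = -277/5815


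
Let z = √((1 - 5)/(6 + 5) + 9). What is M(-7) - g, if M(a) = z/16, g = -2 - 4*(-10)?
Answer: -38 + √1045/176 ≈ -37.816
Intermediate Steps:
g = 38 (g = -2 + 40 = 38)
z = √1045/11 (z = √(-4/11 + 9) = √(95/11) = √1045/11 ≈ 2.9388)
M(a) = √1045/176 (M(a) = (√1045/11)/16 = (√1045/11)*(1/16) = √1045/176)
M(-7) - g = √1045/176 - 1*38 = √1045/176 - 38 = -38 + √1045/176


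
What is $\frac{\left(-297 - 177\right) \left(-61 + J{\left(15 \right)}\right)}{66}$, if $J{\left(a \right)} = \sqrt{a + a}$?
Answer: $\frac{4819}{11} - \frac{79 \sqrt{30}}{11} \approx 398.75$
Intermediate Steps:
$J{\left(a \right)} = \sqrt{2} \sqrt{a}$ ($J{\left(a \right)} = \sqrt{2 a} = \sqrt{2} \sqrt{a}$)
$\frac{\left(-297 - 177\right) \left(-61 + J{\left(15 \right)}\right)}{66} = \frac{\left(-297 - 177\right) \left(-61 + \sqrt{2} \sqrt{15}\right)}{66} = - 474 \left(-61 + \sqrt{30}\right) \frac{1}{66} = \left(28914 - 474 \sqrt{30}\right) \frac{1}{66} = \frac{4819}{11} - \frac{79 \sqrt{30}}{11}$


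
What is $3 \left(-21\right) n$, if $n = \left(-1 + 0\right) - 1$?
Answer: $126$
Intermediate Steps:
$n = -2$ ($n = -1 - 1 = -2$)
$3 \left(-21\right) n = 3 \left(-21\right) \left(-2\right) = \left(-63\right) \left(-2\right) = 126$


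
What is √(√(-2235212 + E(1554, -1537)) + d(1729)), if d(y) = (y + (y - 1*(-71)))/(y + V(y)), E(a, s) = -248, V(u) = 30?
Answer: √(6207511 + 6188162*I*√558865)/1759 ≈ 27.36 + 27.323*I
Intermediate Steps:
d(y) = (71 + 2*y)/(30 + y) (d(y) = (y + (y - 1*(-71)))/(y + 30) = (y + (y + 71))/(30 + y) = (y + (71 + y))/(30 + y) = (71 + 2*y)/(30 + y))
√(√(-2235212 + E(1554, -1537)) + d(1729)) = √(√(-2235212 - 248) + (71 + 2*1729)/(30 + 1729)) = √(√(-2235460) + (71 + 3458)/1759) = √(2*I*√558865 + (1/1759)*3529) = √(2*I*√558865 + 3529/1759) = √(3529/1759 + 2*I*√558865)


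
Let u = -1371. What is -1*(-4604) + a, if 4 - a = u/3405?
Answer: 5230537/1135 ≈ 4608.4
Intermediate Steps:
a = 4997/1135 (a = 4 - (-1371)/3405 = 4 - 1*(-457/1135) = 4 + 457/1135 = 4997/1135 ≈ 4.4026)
-1*(-4604) + a = -1*(-4604) + 4997/1135 = 4604 + 4997/1135 = 5230537/1135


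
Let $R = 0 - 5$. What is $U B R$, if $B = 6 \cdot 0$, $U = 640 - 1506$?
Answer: $0$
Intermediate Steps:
$U = -866$ ($U = 640 - 1506 = -866$)
$B = 0$
$R = -5$ ($R = 0 - 5 = -5$)
$U B R = - 866 \cdot 0 \left(-5\right) = \left(-866\right) 0 = 0$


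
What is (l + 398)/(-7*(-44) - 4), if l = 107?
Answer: 505/304 ≈ 1.6612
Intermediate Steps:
(l + 398)/(-7*(-44) - 4) = (107 + 398)/(-7*(-44) - 4) = 505/(308 - 4) = 505/304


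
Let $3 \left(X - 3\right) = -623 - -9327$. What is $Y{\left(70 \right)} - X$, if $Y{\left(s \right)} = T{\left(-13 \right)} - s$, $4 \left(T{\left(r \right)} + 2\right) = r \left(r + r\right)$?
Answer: $- \frac{17351}{6} \approx -2891.8$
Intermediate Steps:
$T{\left(r \right)} = -2 + \frac{r^{2}}{2}$ ($T{\left(r \right)} = -2 + \frac{r \left(r + r\right)}{4} = -2 + \frac{r 2 r}{4} = -2 + \frac{2 r^{2}}{4} = -2 + \frac{r^{2}}{2}$)
$Y{\left(s \right)} = \frac{165}{2} - s$ ($Y{\left(s \right)} = \left(-2 + \frac{\left(-13\right)^{2}}{2}\right) - s = \left(-2 + \frac{1}{2} \cdot 169\right) - s = \left(-2 + \frac{169}{2}\right) - s = \frac{165}{2} - s$)
$X = \frac{8713}{3}$ ($X = 3 + \frac{-623 - -9327}{3} = 3 + \frac{-623 + 9327}{3} = 3 + \frac{1}{3} \cdot 8704 = 3 + \frac{8704}{3} = \frac{8713}{3} \approx 2904.3$)
$Y{\left(70 \right)} - X = \left(\frac{165}{2} - 70\right) - \frac{8713}{3} = \frac{25}{2} - \frac{8713}{3} = - \frac{17351}{6}$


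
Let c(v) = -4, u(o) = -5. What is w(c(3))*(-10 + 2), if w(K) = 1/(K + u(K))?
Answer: 8/9 ≈ 0.88889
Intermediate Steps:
w(K) = 1/(-5 + K) (w(K) = 1/(K - 5) = 1/(-5 + K))
w(c(3))*(-10 + 2) = (-10 + 2)/(-5 - 4) = -8/(-9) = -1/9*(-8) = 8/9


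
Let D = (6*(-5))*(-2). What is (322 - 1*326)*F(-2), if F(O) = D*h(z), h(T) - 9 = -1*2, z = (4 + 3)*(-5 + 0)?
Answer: -1680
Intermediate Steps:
z = -35 (z = 7*(-5) = -35)
h(T) = 7 (h(T) = 9 - 1*2 = 9 - 2 = 7)
D = 60 (D = -30*(-2) = 60)
F(O) = 420 (F(O) = 60*7 = 420)
(322 - 1*326)*F(-2) = (322 - 1*326)*420 = (322 - 326)*420 = -4*420 = -1680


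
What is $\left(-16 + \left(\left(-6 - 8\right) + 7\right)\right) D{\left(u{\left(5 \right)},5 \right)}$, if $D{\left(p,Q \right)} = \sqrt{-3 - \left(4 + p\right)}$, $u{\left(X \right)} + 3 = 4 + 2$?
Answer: $- 23 i \sqrt{10} \approx - 72.732 i$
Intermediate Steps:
$u{\left(X \right)} = 3$ ($u{\left(X \right)} = -3 + \left(4 + 2\right) = -3 + 6 = 3$)
$D{\left(p,Q \right)} = \sqrt{-7 - p}$
$\left(-16 + \left(\left(-6 - 8\right) + 7\right)\right) D{\left(u{\left(5 \right)},5 \right)} = \left(-16 + \left(\left(-6 - 8\right) + 7\right)\right) \sqrt{-7 - 3} = \left(-16 + \left(-14 + 7\right)\right) \sqrt{-7 - 3} = \left(-16 - 7\right) \sqrt{-10} = - 23 i \sqrt{10}$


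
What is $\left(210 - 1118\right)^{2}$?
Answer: $824464$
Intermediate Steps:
$\left(210 - 1118\right)^{2} = \left(-908\right)^{2} = 824464$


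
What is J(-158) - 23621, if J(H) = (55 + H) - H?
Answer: -23566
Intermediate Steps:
J(H) = 55
J(-158) - 23621 = 55 - 23621 = -23566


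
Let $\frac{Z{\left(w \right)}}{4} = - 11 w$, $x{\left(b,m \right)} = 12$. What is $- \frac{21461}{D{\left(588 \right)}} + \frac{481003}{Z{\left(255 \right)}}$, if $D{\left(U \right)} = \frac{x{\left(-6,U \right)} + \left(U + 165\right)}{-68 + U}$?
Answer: $- \frac{492470689}{33660} \approx -14631.0$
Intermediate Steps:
$Z{\left(w \right)} = - 44 w$ ($Z{\left(w \right)} = 4 \left(- 11 w\right) = - 44 w$)
$D{\left(U \right)} = \frac{177 + U}{-68 + U}$ ($D{\left(U \right)} = \frac{12 + \left(U + 165\right)}{-68 + U} = \frac{12 + \left(165 + U\right)}{-68 + U} = \frac{177 + U}{-68 + U}$)
$- \frac{21461}{D{\left(588 \right)}} + \frac{481003}{Z{\left(255 \right)}} = - \frac{21461}{\frac{1}{-68 + 588} \left(177 + 588\right)} + \frac{481003}{\left(-44\right) 255} = - \frac{21461}{\frac{1}{520} \cdot 765} + \frac{481003}{-11220} = - \frac{21461}{\frac{1}{520} \cdot 765} + 481003 \left(- \frac{1}{11220}\right) = - \frac{21461}{\frac{153}{104}} - \frac{481003}{11220} = \left(-21461\right) \frac{104}{153} - \frac{481003}{11220} = - \frac{2231944}{153} - \frac{481003}{11220} = - \frac{492470689}{33660}$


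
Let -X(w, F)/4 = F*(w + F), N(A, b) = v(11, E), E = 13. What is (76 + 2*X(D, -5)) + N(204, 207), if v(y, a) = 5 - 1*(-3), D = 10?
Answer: 284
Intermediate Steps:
v(y, a) = 8 (v(y, a) = 5 + 3 = 8)
N(A, b) = 8
X(w, F) = -4*F*(F + w) (X(w, F) = -4*F*(w + F) = -4*F*(F + w))
(76 + 2*X(D, -5)) + N(204, 207) = (76 + 2*(-4*(-5)*(-5 + 10))) + 8 = (76 + 2*(-4*(-5)*5)) + 8 = (76 + 2*100) + 8 = (76 + 200) + 8 = 276 + 8 = 284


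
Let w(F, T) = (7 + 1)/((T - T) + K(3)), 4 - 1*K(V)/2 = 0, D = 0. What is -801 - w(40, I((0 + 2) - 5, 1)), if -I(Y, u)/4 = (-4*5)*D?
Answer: -802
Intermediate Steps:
K(V) = 8 (K(V) = 8 - 2*0 = 8 + 0 = 8)
I(Y, u) = 0 (I(Y, u) = -4*(-4*5)*0 = -(-80)*0 = -4*0 = 0)
w(F, T) = 1 (w(F, T) = (7 + 1)/((T - T) + 8) = 8/(0 + 8) = 8/8 = 8*(⅛) = 1)
-801 - w(40, I((0 + 2) - 5, 1)) = -801 - 1*1 = -801 - 1 = -802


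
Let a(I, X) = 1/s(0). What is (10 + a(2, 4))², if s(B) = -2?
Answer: 361/4 ≈ 90.250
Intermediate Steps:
a(I, X) = -½ (a(I, X) = 1/(-2) = -½)
(10 + a(2, 4))² = (10 - ½)² = (19/2)² = 361/4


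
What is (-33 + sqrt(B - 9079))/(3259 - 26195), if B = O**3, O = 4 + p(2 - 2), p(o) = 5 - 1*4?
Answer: 33/22936 - 11*I*sqrt(74)/22936 ≈ 0.0014388 - 0.0041256*I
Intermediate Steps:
p(o) = 1 (p(o) = 5 - 4 = 1)
O = 5 (O = 4 + 1 = 5)
B = 125 (B = 5**3 = 125)
(-33 + sqrt(B - 9079))/(3259 - 26195) = (-33 + sqrt(125 - 9079))/(3259 - 26195) = (-33 + sqrt(-8954))/(-22936) = (-33 + 11*I*sqrt(74))*(-1/22936) = 33/22936 - 11*I*sqrt(74)/22936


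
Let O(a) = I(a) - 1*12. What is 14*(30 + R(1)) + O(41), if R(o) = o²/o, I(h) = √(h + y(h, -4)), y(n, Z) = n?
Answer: 422 + √82 ≈ 431.06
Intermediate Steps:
I(h) = √2*√h (I(h) = √(h + h) = √(2*h) = √2*√h)
R(o) = o
O(a) = -12 + √2*√a (O(a) = √2*√a - 1*12 = √2*√a - 12 = -12 + √2*√a)
14*(30 + R(1)) + O(41) = 14*(30 + 1) + (-12 + √2*√41) = 14*31 + (-12 + √82) = 434 + (-12 + √82) = 422 + √82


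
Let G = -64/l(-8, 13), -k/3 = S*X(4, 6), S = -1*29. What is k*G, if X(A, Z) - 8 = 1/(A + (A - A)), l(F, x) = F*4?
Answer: 2871/2 ≈ 1435.5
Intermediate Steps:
l(F, x) = 4*F
S = -29
X(A, Z) = 8 + 1/A (X(A, Z) = 8 + 1/(A + (A - A)) = 8 + 1/(A + 0) = 8 + 1/A)
k = 2871/4 (k = -(-87)*(8 + 1/4) = -(-87)*(8 + ¼) = -(-87)*33/4 = -3*(-957/4) = 2871/4 ≈ 717.75)
G = 2 (G = -64/(4*(-8)) = -64/(-32) = -64*(-1/32) = 2)
k*G = (2871/4)*2 = 2871/2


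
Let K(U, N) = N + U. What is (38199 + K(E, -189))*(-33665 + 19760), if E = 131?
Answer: -530350605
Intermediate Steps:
(38199 + K(E, -189))*(-33665 + 19760) = (38199 + (-189 + 131))*(-33665 + 19760) = (38199 - 58)*(-13905) = 38141*(-13905) = -530350605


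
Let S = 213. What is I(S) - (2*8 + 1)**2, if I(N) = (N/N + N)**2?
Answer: 45507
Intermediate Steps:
I(N) = (1 + N)**2
I(S) - (2*8 + 1)**2 = (1 + 213)**2 - (2*8 + 1)**2 = 214**2 - (16 + 1)**2 = 45796 - 1*17**2 = 45796 - 1*289 = 45796 - 289 = 45507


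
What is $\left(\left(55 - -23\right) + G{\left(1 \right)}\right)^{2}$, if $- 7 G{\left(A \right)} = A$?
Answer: $\frac{297025}{49} \approx 6061.7$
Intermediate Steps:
$G{\left(A \right)} = - \frac{A}{7}$
$\left(\left(55 - -23\right) + G{\left(1 \right)}\right)^{2} = \left(\left(55 - -23\right) - \frac{1}{7}\right)^{2} = \left(\left(55 + 23\right) - \frac{1}{7}\right)^{2} = \left(78 - \frac{1}{7}\right)^{2} = \left(\frac{545}{7}\right)^{2} = \frac{297025}{49}$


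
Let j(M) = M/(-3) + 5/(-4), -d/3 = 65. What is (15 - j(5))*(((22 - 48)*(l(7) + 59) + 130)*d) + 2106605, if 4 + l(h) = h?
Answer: 14568685/2 ≈ 7.2843e+6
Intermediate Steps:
d = -195 (d = -3*65 = -195)
l(h) = -4 + h
j(M) = -5/4 - M/3 (j(M) = M*(-⅓) + 5*(-¼) = -M/3 - 5/4 = -5/4 - M/3)
(15 - j(5))*(((22 - 48)*(l(7) + 59) + 130)*d) + 2106605 = (15 - (-5/4 - ⅓*5))*(((22 - 48)*((-4 + 7) + 59) + 130)*(-195)) + 2106605 = (15 - (-5/4 - 5/3))*((-26*(3 + 59) + 130)*(-195)) + 2106605 = (15 - 1*(-35/12))*((-26*62 + 130)*(-195)) + 2106605 = (15 + 35/12)*((-1612 + 130)*(-195)) + 2106605 = 215*(-1482*(-195))/12 + 2106605 = (215/12)*288990 + 2106605 = 10355475/2 + 2106605 = 14568685/2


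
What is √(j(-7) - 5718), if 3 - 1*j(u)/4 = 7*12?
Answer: I*√6042 ≈ 77.73*I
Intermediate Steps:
j(u) = -324 (j(u) = 12 - 28*12 = 12 - 4*84 = 12 - 336 = -324)
√(j(-7) - 5718) = √(-324 - 5718) = √(-6042) = I*√6042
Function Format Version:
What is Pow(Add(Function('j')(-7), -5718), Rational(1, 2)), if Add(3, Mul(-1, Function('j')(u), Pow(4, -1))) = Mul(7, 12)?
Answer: Mul(I, Pow(6042, Rational(1, 2))) ≈ Mul(77.730, I)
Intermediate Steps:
Function('j')(u) = -324 (Function('j')(u) = Add(12, Mul(-4, Mul(7, 12))) = Add(12, Mul(-4, 84)) = Add(12, -336) = -324)
Pow(Add(Function('j')(-7), -5718), Rational(1, 2)) = Pow(Add(-324, -5718), Rational(1, 2)) = Pow(-6042, Rational(1, 2)) = Mul(I, Pow(6042, Rational(1, 2)))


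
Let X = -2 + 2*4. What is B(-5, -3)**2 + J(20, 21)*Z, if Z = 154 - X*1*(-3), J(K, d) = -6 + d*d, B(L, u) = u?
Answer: 74829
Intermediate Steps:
X = 6 (X = -2 + 8 = 6)
J(K, d) = -6 + d**2
Z = 172 (Z = 154 - 6*1*(-3) = 154 - 6*(-3) = 154 - 1*(-18) = 154 + 18 = 172)
B(-5, -3)**2 + J(20, 21)*Z = (-3)**2 + (-6 + 21**2)*172 = 9 + (-6 + 441)*172 = 9 + 435*172 = 9 + 74820 = 74829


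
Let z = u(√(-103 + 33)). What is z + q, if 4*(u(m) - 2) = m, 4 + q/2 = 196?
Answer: 386 + I*√70/4 ≈ 386.0 + 2.0917*I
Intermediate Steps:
q = 384 (q = -8 + 2*196 = -8 + 392 = 384)
u(m) = 2 + m/4
z = 2 + I*√70/4 (z = 2 + √(-103 + 33)/4 = 2 + √(-70)/4 = 2 + (I*√70)/4 = 2 + I*√70/4 ≈ 2.0 + 2.0917*I)
z + q = (2 + I*√70/4) + 384 = 386 + I*√70/4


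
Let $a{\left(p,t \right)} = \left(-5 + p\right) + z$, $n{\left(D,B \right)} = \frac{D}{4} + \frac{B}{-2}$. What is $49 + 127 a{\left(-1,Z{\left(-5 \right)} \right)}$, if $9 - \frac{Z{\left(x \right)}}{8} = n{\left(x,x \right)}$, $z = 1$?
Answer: $-586$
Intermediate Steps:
$n{\left(D,B \right)} = - \frac{B}{2} + \frac{D}{4}$ ($n{\left(D,B \right)} = D \frac{1}{4} + B \left(- \frac{1}{2}\right) = \frac{D}{4} - \frac{B}{2} = - \frac{B}{2} + \frac{D}{4}$)
$Z{\left(x \right)} = 72 + 2 x$ ($Z{\left(x \right)} = 72 - 8 \left(- \frac{x}{2} + \frac{x}{4}\right) = 72 - 8 \left(- \frac{x}{4}\right) = 72 + 2 x$)
$a{\left(p,t \right)} = -4 + p$ ($a{\left(p,t \right)} = \left(-5 + p\right) + 1 = -4 + p$)
$49 + 127 a{\left(-1,Z{\left(-5 \right)} \right)} = 49 + 127 \left(-4 - 1\right) = 49 + 127 \left(-5\right) = 49 - 635 = -586$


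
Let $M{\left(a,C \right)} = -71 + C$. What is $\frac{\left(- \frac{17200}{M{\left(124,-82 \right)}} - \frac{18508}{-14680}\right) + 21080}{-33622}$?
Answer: $- \frac{11900462731}{18879089220} \approx -0.63035$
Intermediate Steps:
$\frac{\left(- \frac{17200}{M{\left(124,-82 \right)}} - \frac{18508}{-14680}\right) + 21080}{-33622} = \frac{\left(- \frac{17200}{-71 - 82} - \frac{18508}{-14680}\right) + 21080}{-33622} = \left(\left(- \frac{17200}{-153} - - \frac{4627}{3670}\right) + 21080\right) \left(- \frac{1}{33622}\right) = \left(\left(\left(-17200\right) \left(- \frac{1}{153}\right) + \frac{4627}{3670}\right) + 21080\right) \left(- \frac{1}{33622}\right) = \left(\left(\frac{17200}{153} + \frac{4627}{3670}\right) + 21080\right) \left(- \frac{1}{33622}\right) = \left(\frac{63831931}{561510} + 21080\right) \left(- \frac{1}{33622}\right) = \frac{11900462731}{561510} \left(- \frac{1}{33622}\right) = - \frac{11900462731}{18879089220}$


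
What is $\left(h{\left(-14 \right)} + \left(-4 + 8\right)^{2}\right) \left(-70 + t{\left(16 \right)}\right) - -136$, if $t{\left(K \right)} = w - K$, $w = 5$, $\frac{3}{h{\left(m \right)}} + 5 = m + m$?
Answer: $- \frac{12679}{11} \approx -1152.6$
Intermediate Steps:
$h{\left(m \right)} = \frac{3}{-5 + 2 m}$ ($h{\left(m \right)} = \frac{3}{-5 + \left(m + m\right)} = \frac{3}{-5 + 2 m}$)
$t{\left(K \right)} = 5 - K$
$\left(h{\left(-14 \right)} + \left(-4 + 8\right)^{2}\right) \left(-70 + t{\left(16 \right)}\right) - -136 = \left(\frac{3}{-5 + 2 \left(-14\right)} + \left(-4 + 8\right)^{2}\right) \left(-70 + \left(5 - 16\right)\right) - -136 = \left(\frac{3}{-5 - 28} + 4^{2}\right) \left(-70 + \left(5 - 16\right)\right) + 136 = \left(\frac{3}{-33} + 16\right) \left(-70 - 11\right) + 136 = \left(3 \left(- \frac{1}{33}\right) + 16\right) \left(-81\right) + 136 = \left(- \frac{1}{11} + 16\right) \left(-81\right) + 136 = \frac{175}{11} \left(-81\right) + 136 = - \frac{14175}{11} + 136 = - \frac{12679}{11}$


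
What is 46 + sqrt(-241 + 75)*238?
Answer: 46 + 238*I*sqrt(166) ≈ 46.0 + 3066.4*I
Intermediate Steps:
46 + sqrt(-241 + 75)*238 = 46 + sqrt(-166)*238 = 46 + (I*sqrt(166))*238 = 46 + 238*I*sqrt(166)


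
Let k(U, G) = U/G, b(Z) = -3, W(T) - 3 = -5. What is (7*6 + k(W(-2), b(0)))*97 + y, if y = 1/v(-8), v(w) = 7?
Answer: 86915/21 ≈ 4138.8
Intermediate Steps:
W(T) = -2 (W(T) = 3 - 5 = -2)
y = ⅐ (y = 1/7 = ⅐ ≈ 0.14286)
(7*6 + k(W(-2), b(0)))*97 + y = (7*6 - 2/(-3))*97 + ⅐ = (42 - 2*(-⅓))*97 + ⅐ = (42 + ⅔)*97 + ⅐ = (128/3)*97 + ⅐ = 12416/3 + ⅐ = 86915/21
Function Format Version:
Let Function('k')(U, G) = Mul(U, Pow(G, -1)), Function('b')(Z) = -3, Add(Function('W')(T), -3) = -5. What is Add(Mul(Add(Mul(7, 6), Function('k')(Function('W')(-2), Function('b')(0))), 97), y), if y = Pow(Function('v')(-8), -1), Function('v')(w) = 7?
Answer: Rational(86915, 21) ≈ 4138.8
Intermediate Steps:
Function('W')(T) = -2 (Function('W')(T) = Add(3, -5) = -2)
y = Rational(1, 7) (y = Pow(7, -1) = Rational(1, 7) ≈ 0.14286)
Add(Mul(Add(Mul(7, 6), Function('k')(Function('W')(-2), Function('b')(0))), 97), y) = Add(Mul(Add(Mul(7, 6), Mul(-2, Pow(-3, -1))), 97), Rational(1, 7)) = Add(Mul(Add(42, Mul(-2, Rational(-1, 3))), 97), Rational(1, 7)) = Add(Mul(Add(42, Rational(2, 3)), 97), Rational(1, 7)) = Add(Mul(Rational(128, 3), 97), Rational(1, 7)) = Add(Rational(12416, 3), Rational(1, 7)) = Rational(86915, 21)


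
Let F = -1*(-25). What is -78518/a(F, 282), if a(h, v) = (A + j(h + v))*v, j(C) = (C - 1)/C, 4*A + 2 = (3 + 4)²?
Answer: -4382732/200643 ≈ -21.843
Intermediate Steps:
A = 47/4 (A = -½ + (3 + 4)²/4 = -½ + (¼)*7² = -½ + (¼)*49 = -½ + 49/4 = 47/4 ≈ 11.750)
F = 25
j(C) = (-1 + C)/C
a(h, v) = v*(47/4 + (-1 + h + v)/(h + v)) (a(h, v) = (47/4 + (-1 + (h + v))/(h + v))*v = (47/4 + (-1 + h + v)/(h + v))*v = v*(47/4 + (-1 + h + v)/(h + v)))
-78518/a(F, 282) = -78518*2*(25 + 282)/(141*(-4 + 51*25 + 51*282)) = -78518*614/(141*(-4 + 1275 + 14382)) = -78518/((¼)*282*(1/307)*15653) = -78518/2207073/614 = -78518*614/2207073 = -4382732/200643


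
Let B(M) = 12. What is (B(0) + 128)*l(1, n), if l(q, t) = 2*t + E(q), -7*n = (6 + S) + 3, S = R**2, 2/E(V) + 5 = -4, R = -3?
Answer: -6760/9 ≈ -751.11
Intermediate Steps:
E(V) = -2/9 (E(V) = 2/(-5 - 4) = 2/(-9) = 2*(-1/9) = -2/9)
S = 9 (S = (-3)**2 = 9)
n = -18/7 (n = -((6 + 9) + 3)/7 = -(15 + 3)/7 = -1/7*18 = -18/7 ≈ -2.5714)
l(q, t) = -2/9 + 2*t (l(q, t) = 2*t - 2/9 = -2/9 + 2*t)
(B(0) + 128)*l(1, n) = (12 + 128)*(-2/9 + 2*(-18/7)) = 140*(-2/9 - 36/7) = 140*(-338/63) = -6760/9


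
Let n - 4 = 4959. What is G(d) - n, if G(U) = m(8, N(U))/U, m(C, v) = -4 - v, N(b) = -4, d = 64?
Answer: -4963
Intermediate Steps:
n = 4963 (n = 4 + 4959 = 4963)
G(U) = 0 (G(U) = (-4 - 1*(-4))/U = (-4 + 4)/U = 0/U = 0)
G(d) - n = 0 - 1*4963 = 0 - 4963 = -4963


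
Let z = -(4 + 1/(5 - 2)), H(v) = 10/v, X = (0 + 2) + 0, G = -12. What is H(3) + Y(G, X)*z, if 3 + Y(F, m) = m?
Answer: 23/3 ≈ 7.6667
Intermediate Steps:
X = 2 (X = 2 + 0 = 2)
Y(F, m) = -3 + m
z = -13/3 (z = -(4 + 1/3) = -(4 + ⅓) = -1*13/3 = -13/3 ≈ -4.3333)
H(3) + Y(G, X)*z = 10/3 + (-3 + 2)*(-13/3) = 10*(⅓) - 1*(-13/3) = 10/3 + 13/3 = 23/3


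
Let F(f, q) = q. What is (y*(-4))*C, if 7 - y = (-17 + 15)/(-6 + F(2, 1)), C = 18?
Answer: -2376/5 ≈ -475.20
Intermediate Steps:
y = 33/5 (y = 7 - (-17 + 15)/(-6 + 1) = 7 - (-2)/(-5) = 7 - (-2)*(-1)/5 = 7 - 1*2/5 = 7 - 2/5 = 33/5 ≈ 6.6000)
(y*(-4))*C = ((33/5)*(-4))*18 = -132/5*18 = -2376/5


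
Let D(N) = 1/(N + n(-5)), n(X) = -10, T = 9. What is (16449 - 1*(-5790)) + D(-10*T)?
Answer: 2223899/100 ≈ 22239.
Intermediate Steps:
D(N) = 1/(-10 + N) (D(N) = 1/(N - 10) = 1/(-10 + N))
(16449 - 1*(-5790)) + D(-10*T) = (16449 - 1*(-5790)) + 1/(-10 - 10*9) = (16449 + 5790) + 1/(-10 - 90) = 22239 + 1/(-100) = 22239 - 1/100 = 2223899/100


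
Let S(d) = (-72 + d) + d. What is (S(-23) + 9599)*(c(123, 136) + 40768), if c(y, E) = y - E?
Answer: 386398155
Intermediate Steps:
S(d) = -72 + 2*d
(S(-23) + 9599)*(c(123, 136) + 40768) = ((-72 + 2*(-23)) + 9599)*((123 - 1*136) + 40768) = ((-72 - 46) + 9599)*((123 - 136) + 40768) = (-118 + 9599)*(-13 + 40768) = 9481*40755 = 386398155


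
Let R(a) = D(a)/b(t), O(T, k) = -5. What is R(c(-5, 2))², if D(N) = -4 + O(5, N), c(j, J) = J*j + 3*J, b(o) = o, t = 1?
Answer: 81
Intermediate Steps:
c(j, J) = 3*J + J*j
D(N) = -9 (D(N) = -4 - 5 = -9)
R(a) = -9 (R(a) = -9/1 = -9*1 = -9)
R(c(-5, 2))² = (-9)² = 81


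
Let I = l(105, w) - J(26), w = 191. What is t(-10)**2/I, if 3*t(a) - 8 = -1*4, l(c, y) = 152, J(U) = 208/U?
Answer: 1/81 ≈ 0.012346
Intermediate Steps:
t(a) = 4/3 (t(a) = 8/3 + (-1*4)/3 = 8/3 + (1/3)*(-4) = 8/3 - 4/3 = 4/3)
I = 144 (I = 152 - 208/26 = 152 - 1*8 = 152 - 8 = 144)
t(-10)**2/I = (4/3)**2/144 = (16/9)*(1/144) = 1/81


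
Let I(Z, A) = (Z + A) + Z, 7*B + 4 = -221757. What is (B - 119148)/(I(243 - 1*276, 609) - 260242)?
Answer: 1055797/1817893 ≈ 0.58078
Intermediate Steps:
B = -221761/7 (B = -4/7 + (1/7)*(-221757) = -4/7 - 221757/7 = -221761/7 ≈ -31680.)
I(Z, A) = A + 2*Z (I(Z, A) = (A + Z) + Z = A + 2*Z)
(B - 119148)/(I(243 - 1*276, 609) - 260242) = (-221761/7 - 119148)/((609 + 2*(243 - 1*276)) - 260242) = -1055797/(7*((609 + 2*(243 - 276)) - 260242)) = -1055797/(7*((609 + 2*(-33)) - 260242)) = -1055797/(7*((609 - 66) - 260242)) = -1055797/(7*(543 - 260242)) = -1055797/7/(-259699) = -1055797/7*(-1/259699) = 1055797/1817893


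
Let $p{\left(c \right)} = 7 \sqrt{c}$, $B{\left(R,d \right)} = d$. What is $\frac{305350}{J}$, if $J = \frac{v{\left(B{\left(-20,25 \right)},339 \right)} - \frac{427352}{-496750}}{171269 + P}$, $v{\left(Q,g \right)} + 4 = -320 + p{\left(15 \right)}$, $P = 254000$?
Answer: $- \frac{2588616609571745821900000}{6396297095151601} - \frac{56075796438535382031250 \sqrt{15}}{6396297095151601} \approx -4.3866 \cdot 10^{8}$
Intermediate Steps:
$v{\left(Q,g \right)} = -324 + 7 \sqrt{15}$ ($v{\left(Q,g \right)} = -4 - \left(320 - 7 \sqrt{15}\right) = -324 + 7 \sqrt{15}$)
$J = - \frac{80259824}{105626187875} + \frac{7 \sqrt{15}}{425269}$ ($J = \frac{\left(-324 + 7 \sqrt{15}\right) - \frac{427352}{-496750}}{171269 + 254000} = \frac{\left(-324 + 7 \sqrt{15}\right) - - \frac{213676}{248375}}{425269} = \left(\left(-324 + 7 \sqrt{15}\right) + \frac{213676}{248375}\right) \frac{1}{425269} = \left(- \frac{80259824}{248375} + 7 \sqrt{15}\right) \frac{1}{425269} = - \frac{80259824}{105626187875} + \frac{7 \sqrt{15}}{425269} \approx -0.0006961$)
$\frac{305350}{J} = \frac{305350}{- \frac{80259824}{105626187875} + \frac{7 \sqrt{15}}{425269}}$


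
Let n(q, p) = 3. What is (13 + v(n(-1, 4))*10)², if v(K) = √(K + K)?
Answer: 769 + 260*√6 ≈ 1405.9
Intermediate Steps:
v(K) = √2*√K (v(K) = √(2*K) = √2*√K)
(13 + v(n(-1, 4))*10)² = (13 + (√2*√3)*10)² = (13 + √6*10)² = (13 + 10*√6)²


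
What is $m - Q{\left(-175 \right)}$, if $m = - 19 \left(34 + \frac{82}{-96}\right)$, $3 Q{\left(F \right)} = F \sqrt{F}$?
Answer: $- \frac{30229}{48} + \frac{875 i \sqrt{7}}{3} \approx -629.77 + 771.68 i$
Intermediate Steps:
$Q{\left(F \right)} = \frac{F^{\frac{3}{2}}}{3}$ ($Q{\left(F \right)} = \frac{F \sqrt{F}}{3} = \frac{F^{\frac{3}{2}}}{3}$)
$m = - \frac{30229}{48}$ ($m = - 19 \left(34 + 82 \left(- \frac{1}{96}\right)\right) = - 19 \left(34 - \frac{41}{48}\right) = \left(-19\right) \frac{1591}{48} = - \frac{30229}{48} \approx -629.77$)
$m - Q{\left(-175 \right)} = - \frac{30229}{48} - \frac{\left(-175\right)^{\frac{3}{2}}}{3} = - \frac{30229}{48} - \frac{\left(-875\right) i \sqrt{7}}{3} = - \frac{30229}{48} - - \frac{875 i \sqrt{7}}{3} = - \frac{30229}{48} + \frac{875 i \sqrt{7}}{3}$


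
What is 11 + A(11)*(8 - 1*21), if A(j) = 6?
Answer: -67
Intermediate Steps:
11 + A(11)*(8 - 1*21) = 11 + 6*(8 - 1*21) = 11 + 6*(8 - 21) = 11 + 6*(-13) = 11 - 78 = -67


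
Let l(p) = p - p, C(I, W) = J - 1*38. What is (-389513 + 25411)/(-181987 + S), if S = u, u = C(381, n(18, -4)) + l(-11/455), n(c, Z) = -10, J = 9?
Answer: 182051/91008 ≈ 2.0004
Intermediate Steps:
C(I, W) = -29 (C(I, W) = 9 - 1*38 = 9 - 38 = -29)
l(p) = 0
u = -29 (u = -29 + 0 = -29)
S = -29
(-389513 + 25411)/(-181987 + S) = (-389513 + 25411)/(-181987 - 29) = -364102/(-182016) = -364102*(-1/182016) = 182051/91008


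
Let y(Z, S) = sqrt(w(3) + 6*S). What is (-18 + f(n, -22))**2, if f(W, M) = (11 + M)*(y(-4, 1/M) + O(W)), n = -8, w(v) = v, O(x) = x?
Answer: (70 - sqrt(330))**2 ≈ 2686.8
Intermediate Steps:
y(Z, S) = sqrt(3 + 6*S)
f(W, M) = (11 + M)*(W + sqrt(3 + 6/M)) (f(W, M) = (11 + M)*(sqrt(3 + 6/M) + W) = (11 + M)*(W + sqrt(3 + 6/M)))
(-18 + f(n, -22))**2 = (-18 + (11*(-8) - 22*(-8) + 11*sqrt(3)*sqrt((2 - 22)/(-22)) - 22*sqrt(3)*sqrt((2 - 22)/(-22))))**2 = (-18 + (-88 + 176 + 11*sqrt(3)*sqrt(-1/22*(-20)) - 22*sqrt(3)*sqrt(-1/22*(-20))))**2 = (-18 + (-88 + 176 + 11*sqrt(3)*sqrt(10/11) - 22*sqrt(3)*sqrt(10/11)))**2 = (-18 + (-88 + 176 + 11*sqrt(3)*(sqrt(110)/11) - 22*sqrt(3)*sqrt(110)/11))**2 = (-18 + (-88 + 176 + sqrt(330) - 2*sqrt(330)))**2 = (-18 + (88 - sqrt(330)))**2 = (70 - sqrt(330))**2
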